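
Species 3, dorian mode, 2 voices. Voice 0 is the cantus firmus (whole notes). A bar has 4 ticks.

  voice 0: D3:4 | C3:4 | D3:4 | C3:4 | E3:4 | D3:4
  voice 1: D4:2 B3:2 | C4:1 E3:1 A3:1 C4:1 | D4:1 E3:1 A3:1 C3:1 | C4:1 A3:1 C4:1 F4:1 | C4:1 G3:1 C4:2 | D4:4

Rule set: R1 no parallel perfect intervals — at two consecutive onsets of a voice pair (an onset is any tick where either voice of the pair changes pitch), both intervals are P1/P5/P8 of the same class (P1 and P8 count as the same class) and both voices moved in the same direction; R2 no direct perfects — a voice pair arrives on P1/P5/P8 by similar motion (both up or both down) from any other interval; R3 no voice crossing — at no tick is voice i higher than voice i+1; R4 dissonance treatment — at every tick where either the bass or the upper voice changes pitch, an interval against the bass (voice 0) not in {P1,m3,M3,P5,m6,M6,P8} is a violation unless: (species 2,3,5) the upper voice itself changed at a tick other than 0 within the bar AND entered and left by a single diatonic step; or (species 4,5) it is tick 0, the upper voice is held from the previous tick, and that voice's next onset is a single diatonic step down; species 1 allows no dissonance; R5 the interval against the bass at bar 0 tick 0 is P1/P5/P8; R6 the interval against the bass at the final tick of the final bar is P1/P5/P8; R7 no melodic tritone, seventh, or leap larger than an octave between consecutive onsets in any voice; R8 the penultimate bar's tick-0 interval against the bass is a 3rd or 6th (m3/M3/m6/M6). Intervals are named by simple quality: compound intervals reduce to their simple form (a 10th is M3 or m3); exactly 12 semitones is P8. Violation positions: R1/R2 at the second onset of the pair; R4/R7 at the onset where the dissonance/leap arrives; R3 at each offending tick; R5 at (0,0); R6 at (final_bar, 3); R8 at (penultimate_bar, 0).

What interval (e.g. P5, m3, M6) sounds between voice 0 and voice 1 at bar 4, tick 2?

m6

voice 0=E3 voice 1=C4 -> m6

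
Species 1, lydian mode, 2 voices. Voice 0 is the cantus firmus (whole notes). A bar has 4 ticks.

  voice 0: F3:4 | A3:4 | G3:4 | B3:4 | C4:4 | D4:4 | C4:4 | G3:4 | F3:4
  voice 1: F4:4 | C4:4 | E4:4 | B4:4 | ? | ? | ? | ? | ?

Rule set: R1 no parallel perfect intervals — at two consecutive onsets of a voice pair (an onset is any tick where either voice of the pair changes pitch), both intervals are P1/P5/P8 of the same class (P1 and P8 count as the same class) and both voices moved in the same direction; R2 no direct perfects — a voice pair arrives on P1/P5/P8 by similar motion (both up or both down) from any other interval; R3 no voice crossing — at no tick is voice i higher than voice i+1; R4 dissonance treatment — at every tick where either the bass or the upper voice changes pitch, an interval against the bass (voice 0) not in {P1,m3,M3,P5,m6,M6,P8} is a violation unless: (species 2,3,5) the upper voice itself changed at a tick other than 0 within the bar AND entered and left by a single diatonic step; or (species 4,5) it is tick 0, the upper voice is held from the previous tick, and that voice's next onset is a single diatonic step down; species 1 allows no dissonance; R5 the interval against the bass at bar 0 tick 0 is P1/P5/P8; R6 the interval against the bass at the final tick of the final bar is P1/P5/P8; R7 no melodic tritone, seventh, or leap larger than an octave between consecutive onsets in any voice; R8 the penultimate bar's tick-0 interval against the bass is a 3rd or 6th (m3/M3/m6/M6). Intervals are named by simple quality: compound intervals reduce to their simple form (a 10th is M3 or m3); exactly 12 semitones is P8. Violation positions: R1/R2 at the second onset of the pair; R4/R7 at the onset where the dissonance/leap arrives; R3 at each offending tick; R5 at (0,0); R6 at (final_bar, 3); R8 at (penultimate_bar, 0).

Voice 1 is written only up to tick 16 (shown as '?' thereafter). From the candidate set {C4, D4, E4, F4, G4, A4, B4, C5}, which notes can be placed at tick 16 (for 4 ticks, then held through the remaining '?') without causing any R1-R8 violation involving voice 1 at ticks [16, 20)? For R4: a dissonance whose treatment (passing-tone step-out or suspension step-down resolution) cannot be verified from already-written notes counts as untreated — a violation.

{A4, E4, G4}

C4: violates R7
D4: violates R4
E4: legal
F4: violates R4,R7
G4: legal
A4: legal
B4: violates R4
C5: violates R1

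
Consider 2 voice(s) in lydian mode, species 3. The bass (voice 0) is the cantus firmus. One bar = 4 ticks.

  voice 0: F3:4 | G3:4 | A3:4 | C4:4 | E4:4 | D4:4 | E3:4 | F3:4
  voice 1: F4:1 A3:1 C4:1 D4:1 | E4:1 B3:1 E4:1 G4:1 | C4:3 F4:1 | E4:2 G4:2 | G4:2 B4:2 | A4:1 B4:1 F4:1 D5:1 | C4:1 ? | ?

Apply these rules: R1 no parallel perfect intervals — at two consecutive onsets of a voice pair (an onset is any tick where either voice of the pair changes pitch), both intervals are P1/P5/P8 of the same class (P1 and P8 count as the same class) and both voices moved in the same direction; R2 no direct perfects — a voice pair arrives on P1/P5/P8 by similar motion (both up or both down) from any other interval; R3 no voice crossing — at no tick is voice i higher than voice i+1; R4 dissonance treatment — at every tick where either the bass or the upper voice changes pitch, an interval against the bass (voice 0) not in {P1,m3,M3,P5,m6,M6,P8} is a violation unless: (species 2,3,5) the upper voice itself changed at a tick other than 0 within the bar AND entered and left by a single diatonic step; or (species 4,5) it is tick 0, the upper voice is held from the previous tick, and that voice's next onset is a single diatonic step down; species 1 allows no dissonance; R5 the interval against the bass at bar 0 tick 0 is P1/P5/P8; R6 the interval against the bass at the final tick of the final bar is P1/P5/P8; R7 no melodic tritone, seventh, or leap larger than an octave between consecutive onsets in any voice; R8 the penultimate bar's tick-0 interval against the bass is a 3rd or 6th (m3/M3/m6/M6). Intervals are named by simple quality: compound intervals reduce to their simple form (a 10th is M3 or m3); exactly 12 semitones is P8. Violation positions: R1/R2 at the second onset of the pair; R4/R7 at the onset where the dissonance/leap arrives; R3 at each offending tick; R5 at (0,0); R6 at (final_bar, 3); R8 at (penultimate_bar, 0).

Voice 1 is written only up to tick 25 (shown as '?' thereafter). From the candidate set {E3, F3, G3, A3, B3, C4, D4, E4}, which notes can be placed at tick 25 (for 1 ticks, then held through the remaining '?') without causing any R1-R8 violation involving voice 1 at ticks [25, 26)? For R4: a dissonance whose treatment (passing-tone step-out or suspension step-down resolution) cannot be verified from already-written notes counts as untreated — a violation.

{B3, C4, E3, E4, G3}

E3: legal
F3: violates R4
G3: legal
A3: violates R4
B3: legal
C4: legal
D4: violates R4
E4: legal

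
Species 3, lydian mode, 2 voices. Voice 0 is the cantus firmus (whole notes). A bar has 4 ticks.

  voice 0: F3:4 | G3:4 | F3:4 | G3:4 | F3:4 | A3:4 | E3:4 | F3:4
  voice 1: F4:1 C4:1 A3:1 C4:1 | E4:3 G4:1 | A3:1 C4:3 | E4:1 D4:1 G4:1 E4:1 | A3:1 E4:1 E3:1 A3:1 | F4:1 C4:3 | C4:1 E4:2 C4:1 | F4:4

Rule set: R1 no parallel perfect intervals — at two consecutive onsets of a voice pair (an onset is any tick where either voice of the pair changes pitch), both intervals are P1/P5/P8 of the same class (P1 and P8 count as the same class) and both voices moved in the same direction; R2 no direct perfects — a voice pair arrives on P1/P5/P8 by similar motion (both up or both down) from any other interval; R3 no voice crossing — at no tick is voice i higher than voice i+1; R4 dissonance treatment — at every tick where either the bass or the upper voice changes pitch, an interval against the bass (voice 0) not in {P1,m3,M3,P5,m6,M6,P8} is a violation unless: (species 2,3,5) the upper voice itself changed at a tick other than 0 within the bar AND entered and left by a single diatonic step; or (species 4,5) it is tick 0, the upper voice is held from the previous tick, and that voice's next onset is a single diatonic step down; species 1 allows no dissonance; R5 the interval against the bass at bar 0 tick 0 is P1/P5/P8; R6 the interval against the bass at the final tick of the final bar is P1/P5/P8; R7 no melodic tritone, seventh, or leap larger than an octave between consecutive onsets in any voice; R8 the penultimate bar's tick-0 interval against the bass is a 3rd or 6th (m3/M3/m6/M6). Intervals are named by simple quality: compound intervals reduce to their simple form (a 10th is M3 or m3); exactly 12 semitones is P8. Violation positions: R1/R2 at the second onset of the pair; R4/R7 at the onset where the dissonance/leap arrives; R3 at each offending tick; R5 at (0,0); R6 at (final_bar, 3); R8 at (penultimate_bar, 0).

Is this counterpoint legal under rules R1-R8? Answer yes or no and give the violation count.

bar 0: v0=F3 v1=F4 (P8)
bar 1: v0=G3 v1=E4 (M6)
bar 2: v0=F3 v1=A3 (M3)
bar 3: v0=G3 v1=E4 (M6)
bar 4: v0=F3 v1=A3 (M3)
bar 5: v0=A3 v1=F4 (m6)
bar 6: v0=E3 v1=C4 (m6)
bar 7: v0=F3 v1=F4 (P8)
  R7 @ bar2.0: G4->A3 leap 10st
  R4 @ bar4.1: F3/E4 M7 untreated
  R3 @ bar4.2: F3 above E3
  R4 @ bar4.2: F3/E3 m2 untreated
  R2 @ bar7.0: E3/C4 m6 -> F3/F4 P8 similar

No (5 violations)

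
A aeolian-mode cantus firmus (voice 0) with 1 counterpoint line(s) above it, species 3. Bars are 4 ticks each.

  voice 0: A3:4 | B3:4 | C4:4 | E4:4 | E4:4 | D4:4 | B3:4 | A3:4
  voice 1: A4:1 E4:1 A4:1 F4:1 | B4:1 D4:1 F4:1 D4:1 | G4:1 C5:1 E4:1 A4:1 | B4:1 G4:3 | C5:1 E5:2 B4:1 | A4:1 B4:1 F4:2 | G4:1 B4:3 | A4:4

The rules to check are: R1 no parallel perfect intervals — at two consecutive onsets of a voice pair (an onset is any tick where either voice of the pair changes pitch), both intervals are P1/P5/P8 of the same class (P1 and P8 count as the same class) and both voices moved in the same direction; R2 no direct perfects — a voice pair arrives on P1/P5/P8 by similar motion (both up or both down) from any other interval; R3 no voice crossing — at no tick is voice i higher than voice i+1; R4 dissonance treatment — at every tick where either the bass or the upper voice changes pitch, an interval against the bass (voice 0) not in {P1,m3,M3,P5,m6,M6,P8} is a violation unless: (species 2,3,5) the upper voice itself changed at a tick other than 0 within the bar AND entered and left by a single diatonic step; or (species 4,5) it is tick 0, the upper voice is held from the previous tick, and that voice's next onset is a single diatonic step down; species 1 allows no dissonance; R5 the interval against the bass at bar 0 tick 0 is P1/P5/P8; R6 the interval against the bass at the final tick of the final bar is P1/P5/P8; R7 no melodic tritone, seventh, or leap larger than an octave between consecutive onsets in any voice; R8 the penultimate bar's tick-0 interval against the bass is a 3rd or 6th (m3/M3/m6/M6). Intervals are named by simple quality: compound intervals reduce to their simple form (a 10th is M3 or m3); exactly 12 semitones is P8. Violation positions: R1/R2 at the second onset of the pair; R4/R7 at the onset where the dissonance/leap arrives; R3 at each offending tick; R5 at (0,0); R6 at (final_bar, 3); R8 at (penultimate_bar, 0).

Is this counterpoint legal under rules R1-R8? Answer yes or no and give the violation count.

No (8 violations)

bar 0: v0=A3 v1=A4 (P8)
bar 1: v0=B3 v1=B4 (P8)
bar 2: v0=C4 v1=G4 (P5)
bar 3: v0=E4 v1=B4 (P5)
bar 4: v0=E4 v1=C5 (m6)
bar 5: v0=D4 v1=A4 (P5)
bar 6: v0=B3 v1=G4 (m6)
bar 7: v0=A3 v1=A4 (P8)
  R2 @ bar1.0: A3/F4 m6 -> B3/B4 P8 similar
  R7 @ bar1.0: F4->B4 leap 6st
  R4 @ bar1.2: B3/F4 TT untreated
  R2 @ bar2.0: B3/D4 m3 -> C4/G4 P5 similar
  R2 @ bar3.0: C4/A4 M6 -> E4/B4 P5 similar
  R1 @ bar5.0: E4/B4 P5 -> D4/A4 P5 similar
  R7 @ bar5.2: B4->F4 leap 6st
  R1 @ bar7.0: B3/B4 P8 -> A3/A4 P8 similar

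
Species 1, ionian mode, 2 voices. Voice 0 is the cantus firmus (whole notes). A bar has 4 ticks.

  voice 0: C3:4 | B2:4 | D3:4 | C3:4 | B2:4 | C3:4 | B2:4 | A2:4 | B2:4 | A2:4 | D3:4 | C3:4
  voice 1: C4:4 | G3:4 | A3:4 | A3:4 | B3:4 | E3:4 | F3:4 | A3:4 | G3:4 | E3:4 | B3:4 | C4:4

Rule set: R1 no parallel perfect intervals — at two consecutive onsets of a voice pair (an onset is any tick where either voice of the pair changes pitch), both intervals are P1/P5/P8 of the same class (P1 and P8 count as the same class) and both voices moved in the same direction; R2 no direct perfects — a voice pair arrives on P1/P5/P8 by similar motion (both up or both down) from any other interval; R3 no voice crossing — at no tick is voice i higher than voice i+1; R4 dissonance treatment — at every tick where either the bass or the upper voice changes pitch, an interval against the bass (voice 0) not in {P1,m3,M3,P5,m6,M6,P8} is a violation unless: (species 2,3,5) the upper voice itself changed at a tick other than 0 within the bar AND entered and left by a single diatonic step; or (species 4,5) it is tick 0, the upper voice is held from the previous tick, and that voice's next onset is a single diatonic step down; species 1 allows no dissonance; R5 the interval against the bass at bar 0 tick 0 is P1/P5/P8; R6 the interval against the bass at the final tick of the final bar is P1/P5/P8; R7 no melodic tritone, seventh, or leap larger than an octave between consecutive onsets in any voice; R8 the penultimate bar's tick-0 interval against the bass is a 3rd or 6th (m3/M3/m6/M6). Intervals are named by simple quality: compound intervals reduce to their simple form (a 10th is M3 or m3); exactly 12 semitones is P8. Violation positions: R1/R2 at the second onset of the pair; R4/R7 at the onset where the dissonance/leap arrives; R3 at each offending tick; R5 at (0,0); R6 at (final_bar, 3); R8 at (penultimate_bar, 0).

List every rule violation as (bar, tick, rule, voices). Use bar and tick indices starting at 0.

(2, 0, R2, (0, 1))
(6, 0, R4, (0, 1))
(9, 0, R2, (0, 1))

bar 0: v0=C3 v1=C4 downbeat P8
bar 1: v0=B2 v1=G3 downbeat m6
bar 2: v0=D3 v1=A3 downbeat P5
bar 3: v0=C3 v1=A3 downbeat M6
bar 4: v0=B2 v1=B3 downbeat P8
bar 5: v0=C3 v1=E3 downbeat M3
bar 6: v0=B2 v1=F3 downbeat TT
bar 7: v0=A2 v1=A3 downbeat P8
bar 8: v0=B2 v1=G3 downbeat m6
bar 9: v0=A2 v1=E3 downbeat P5
bar 10: v0=D3 v1=B3 downbeat M6
bar 11: v0=C3 v1=C4 downbeat P8
  -> R2 @ bar 2 tick 0 v(0, 1): B2/G3 m6 -> D3/A3 P5 similar
  -> R4 @ bar 6 tick 0 v(0, 1): B2/F3 TT untreated
  -> R2 @ bar 9 tick 0 v(0, 1): B2/G3 m6 -> A2/E3 P5 similar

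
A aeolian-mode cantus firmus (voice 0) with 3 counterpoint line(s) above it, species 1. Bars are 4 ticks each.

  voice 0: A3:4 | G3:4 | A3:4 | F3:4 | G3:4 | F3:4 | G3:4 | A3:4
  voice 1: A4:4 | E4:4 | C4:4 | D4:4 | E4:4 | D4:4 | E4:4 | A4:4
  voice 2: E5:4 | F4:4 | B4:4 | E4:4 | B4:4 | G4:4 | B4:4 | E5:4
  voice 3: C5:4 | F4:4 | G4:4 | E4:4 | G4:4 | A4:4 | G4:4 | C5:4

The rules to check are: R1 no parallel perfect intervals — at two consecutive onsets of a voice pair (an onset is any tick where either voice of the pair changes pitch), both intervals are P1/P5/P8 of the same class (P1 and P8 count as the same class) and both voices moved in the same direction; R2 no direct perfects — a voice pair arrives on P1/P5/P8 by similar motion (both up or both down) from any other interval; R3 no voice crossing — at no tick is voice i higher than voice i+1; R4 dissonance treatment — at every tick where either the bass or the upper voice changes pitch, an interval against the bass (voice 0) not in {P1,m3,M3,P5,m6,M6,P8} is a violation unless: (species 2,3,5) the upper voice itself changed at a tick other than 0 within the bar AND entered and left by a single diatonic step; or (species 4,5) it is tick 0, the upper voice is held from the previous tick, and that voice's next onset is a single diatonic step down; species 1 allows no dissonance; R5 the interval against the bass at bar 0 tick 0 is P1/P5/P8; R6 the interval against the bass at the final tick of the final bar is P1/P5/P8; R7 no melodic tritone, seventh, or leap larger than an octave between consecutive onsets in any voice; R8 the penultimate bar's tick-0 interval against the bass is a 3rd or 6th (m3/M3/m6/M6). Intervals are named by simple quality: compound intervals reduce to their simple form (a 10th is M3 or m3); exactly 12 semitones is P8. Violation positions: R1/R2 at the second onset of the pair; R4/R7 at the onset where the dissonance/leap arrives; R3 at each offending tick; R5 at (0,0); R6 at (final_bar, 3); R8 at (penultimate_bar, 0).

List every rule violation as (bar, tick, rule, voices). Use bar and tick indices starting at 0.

bar 0: v0=A3 v1=A4 v2=E5 v3=C5 downbeat m3
bar 1: v0=G3 v1=E4 v2=F4 v3=F4 downbeat m7
bar 2: v0=A3 v1=C4 v2=B4 v3=G4 downbeat m7
bar 3: v0=F3 v1=D4 v2=E4 v3=E4 downbeat M7
bar 4: v0=G3 v1=E4 v2=B4 v3=G4 downbeat P8
bar 5: v0=F3 v1=D4 v2=G4 v3=A4 downbeat M3
bar 6: v0=G3 v1=E4 v2=B4 v3=G4 downbeat P8
bar 7: v0=A3 v1=A4 v2=E5 v3=C5 downbeat m3
  -> R3 @ bar 0 tick 0 v(2, 3): E5 above C5
  -> R5 @ bar 0 tick 0 v(0, 3): opens on m3
  -> R3 @ bar 0 tick 1 v(2, 3): E5 above C5
  -> R3 @ bar 0 tick 2 v(2, 3): E5 above C5
  -> R3 @ bar 0 tick 3 v(2, 3): E5 above C5
  -> R2 @ bar 1 tick 0 v(2, 3): E5/C5 M3 -> F4/F4 P1 similar
  -> R4 @ bar 1 tick 0 v(0, 2): G3/F4 m7 untreated
  -> R4 @ bar 1 tick 0 v(0, 3): G3/F4 m7 untreated
  -> R7 @ bar 1 tick 0 v(2,): E5->F4 leap 11st
  -> R3 @ bar 2 tick 0 v(2, 3): B4 above G4
  -> R4 @ bar 2 tick 0 v(0, 2): A3/B4 M2 untreated
  -> R4 @ bar 2 tick 0 v(0, 3): A3/G4 m7 untreated
  -> R7 @ bar 2 tick 0 v(2,): F4->B4 leap 6st
  -> R3 @ bar 2 tick 1 v(2, 3): B4 above G4
  -> R3 @ bar 2 tick 2 v(2, 3): B4 above G4
  -> R3 @ bar 2 tick 3 v(2, 3): B4 above G4
  -> R2 @ bar 3 tick 0 v(2, 3): B4/G4 M3 -> E4/E4 P1 similar
  -> R4 @ bar 3 tick 0 v(0, 2): F3/E4 M7 untreated
  -> R4 @ bar 3 tick 0 v(0, 3): F3/E4 M7 untreated
  -> R2 @ bar 4 tick 0 v(0, 3): F3/E4 M7 -> G3/G4 P8 similar
  -> R2 @ bar 4 tick 0 v(1, 2): D4/E4 M2 -> E4/B4 P5 similar
  -> R3 @ bar 4 tick 0 v(2, 3): B4 above G4
  -> R3 @ bar 4 tick 1 v(2, 3): B4 above G4
  -> R3 @ bar 4 tick 2 v(2, 3): B4 above G4
  -> R3 @ bar 4 tick 3 v(2, 3): B4 above G4
  -> R4 @ bar 5 tick 0 v(0, 2): F3/G4 M2 untreated
  -> R2 @ bar 6 tick 0 v(1, 2): D4/G4 P4 -> E4/B4 P5 similar
  -> R3 @ bar 6 tick 0 v(2, 3): B4 above G4
  -> R8 @ bar 6 tick 0 v(0, 3): penult P8 not 3rd/6th
  -> R3 @ bar 6 tick 1 v(2, 3): B4 above G4
  -> R3 @ bar 6 tick 2 v(2, 3): B4 above G4
  -> R3 @ bar 6 tick 3 v(2, 3): B4 above G4
  -> R1 @ bar 7 tick 0 v(1, 2): E4/B4 P5 -> A4/E5 P5 similar
  -> R2 @ bar 7 tick 0 v(0, 1): G3/E4 M6 -> A3/A4 P8 similar
  -> R2 @ bar 7 tick 0 v(0, 2): G3/B4 M3 -> A3/E5 P5 similar
  -> R3 @ bar 7 tick 0 v(2, 3): E5 above C5
  -> R3 @ bar 7 tick 1 v(2, 3): E5 above C5
  -> R3 @ bar 7 tick 2 v(2, 3): E5 above C5
  -> R3 @ bar 7 tick 3 v(2, 3): E5 above C5
  -> R6 @ bar 7 tick 3 v(0, 3): closes on m3

(0, 0, R3, (2, 3))
(0, 0, R5, (0, 3))
(0, 1, R3, (2, 3))
(0, 2, R3, (2, 3))
(0, 3, R3, (2, 3))
(1, 0, R2, (2, 3))
(1, 0, R4, (0, 2))
(1, 0, R4, (0, 3))
(1, 0, R7, (2,))
(2, 0, R3, (2, 3))
(2, 0, R4, (0, 2))
(2, 0, R4, (0, 3))
(2, 0, R7, (2,))
(2, 1, R3, (2, 3))
(2, 2, R3, (2, 3))
(2, 3, R3, (2, 3))
(3, 0, R2, (2, 3))
(3, 0, R4, (0, 2))
(3, 0, R4, (0, 3))
(4, 0, R2, (0, 3))
(4, 0, R2, (1, 2))
(4, 0, R3, (2, 3))
(4, 1, R3, (2, 3))
(4, 2, R3, (2, 3))
(4, 3, R3, (2, 3))
(5, 0, R4, (0, 2))
(6, 0, R2, (1, 2))
(6, 0, R3, (2, 3))
(6, 0, R8, (0, 3))
(6, 1, R3, (2, 3))
(6, 2, R3, (2, 3))
(6, 3, R3, (2, 3))
(7, 0, R1, (1, 2))
(7, 0, R2, (0, 1))
(7, 0, R2, (0, 2))
(7, 0, R3, (2, 3))
(7, 1, R3, (2, 3))
(7, 2, R3, (2, 3))
(7, 3, R3, (2, 3))
(7, 3, R6, (0, 3))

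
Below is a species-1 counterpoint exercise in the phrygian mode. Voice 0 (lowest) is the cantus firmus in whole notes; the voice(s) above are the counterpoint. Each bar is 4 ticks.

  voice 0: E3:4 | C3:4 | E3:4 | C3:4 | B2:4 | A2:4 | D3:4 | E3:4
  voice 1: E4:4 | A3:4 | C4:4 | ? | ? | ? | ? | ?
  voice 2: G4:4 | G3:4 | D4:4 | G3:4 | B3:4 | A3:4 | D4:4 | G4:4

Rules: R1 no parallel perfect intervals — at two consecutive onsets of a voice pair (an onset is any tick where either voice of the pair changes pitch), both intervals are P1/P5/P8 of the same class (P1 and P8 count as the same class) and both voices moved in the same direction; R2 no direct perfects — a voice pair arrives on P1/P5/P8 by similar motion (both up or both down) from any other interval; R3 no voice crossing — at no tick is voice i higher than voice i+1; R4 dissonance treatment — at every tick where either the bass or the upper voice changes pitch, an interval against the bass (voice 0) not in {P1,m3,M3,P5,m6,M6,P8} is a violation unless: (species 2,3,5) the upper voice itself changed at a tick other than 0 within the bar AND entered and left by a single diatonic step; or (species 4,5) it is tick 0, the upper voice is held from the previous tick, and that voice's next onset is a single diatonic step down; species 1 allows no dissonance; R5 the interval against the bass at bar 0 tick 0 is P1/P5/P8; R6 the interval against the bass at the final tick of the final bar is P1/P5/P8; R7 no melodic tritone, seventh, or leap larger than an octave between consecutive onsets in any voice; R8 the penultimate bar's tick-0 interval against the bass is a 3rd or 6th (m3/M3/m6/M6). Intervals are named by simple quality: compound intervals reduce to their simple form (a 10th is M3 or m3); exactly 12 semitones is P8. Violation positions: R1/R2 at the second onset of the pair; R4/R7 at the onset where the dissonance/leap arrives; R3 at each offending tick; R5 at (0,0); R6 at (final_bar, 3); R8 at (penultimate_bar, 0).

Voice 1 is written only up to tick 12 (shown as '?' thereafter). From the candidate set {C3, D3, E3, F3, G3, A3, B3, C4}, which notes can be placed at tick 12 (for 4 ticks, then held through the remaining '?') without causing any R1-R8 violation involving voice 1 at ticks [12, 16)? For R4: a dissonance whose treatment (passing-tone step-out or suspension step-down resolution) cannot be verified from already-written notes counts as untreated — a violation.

{E3}

C3: violates R2
D3: violates R4,R7
E3: legal
F3: violates R4
G3: violates R2
A3: violates R3
B3: violates R3,R4
C4: violates R3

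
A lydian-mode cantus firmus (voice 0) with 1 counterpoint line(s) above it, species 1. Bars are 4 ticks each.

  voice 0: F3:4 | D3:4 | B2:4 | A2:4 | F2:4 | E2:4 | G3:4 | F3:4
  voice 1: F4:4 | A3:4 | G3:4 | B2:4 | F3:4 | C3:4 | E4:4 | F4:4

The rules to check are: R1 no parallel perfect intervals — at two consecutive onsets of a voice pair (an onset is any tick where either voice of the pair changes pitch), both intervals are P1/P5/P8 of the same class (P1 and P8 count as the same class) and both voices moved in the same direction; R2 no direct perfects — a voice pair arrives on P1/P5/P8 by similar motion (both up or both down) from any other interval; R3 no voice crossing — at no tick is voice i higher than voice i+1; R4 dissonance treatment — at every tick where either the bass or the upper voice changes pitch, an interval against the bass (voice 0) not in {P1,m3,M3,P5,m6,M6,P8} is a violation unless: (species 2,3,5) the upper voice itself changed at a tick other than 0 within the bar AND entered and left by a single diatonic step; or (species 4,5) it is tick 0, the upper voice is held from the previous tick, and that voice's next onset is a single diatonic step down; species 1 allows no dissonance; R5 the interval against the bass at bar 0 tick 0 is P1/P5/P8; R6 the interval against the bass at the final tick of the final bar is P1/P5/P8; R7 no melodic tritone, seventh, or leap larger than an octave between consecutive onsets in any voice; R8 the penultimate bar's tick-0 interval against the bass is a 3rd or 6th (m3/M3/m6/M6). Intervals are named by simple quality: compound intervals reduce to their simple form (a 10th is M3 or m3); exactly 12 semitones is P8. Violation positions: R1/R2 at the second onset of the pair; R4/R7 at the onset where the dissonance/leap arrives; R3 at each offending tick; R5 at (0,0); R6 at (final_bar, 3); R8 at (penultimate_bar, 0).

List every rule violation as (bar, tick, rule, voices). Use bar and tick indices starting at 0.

bar 0: v0=F3 v1=F4 downbeat P8
bar 1: v0=D3 v1=A3 downbeat P5
bar 2: v0=B2 v1=G3 downbeat m6
bar 3: v0=A2 v1=B2 downbeat M2
bar 4: v0=F2 v1=F3 downbeat P8
bar 5: v0=E2 v1=C3 downbeat m6
bar 6: v0=G3 v1=E4 downbeat M6
bar 7: v0=F3 v1=F4 downbeat P8
  -> R2 @ bar 1 tick 0 v(0, 1): F3/F4 P8 -> D3/A3 P5 similar
  -> R4 @ bar 3 tick 0 v(0, 1): A2/B2 M2 untreated
  -> R7 @ bar 4 tick 0 v(1,): B2->F3 leap 6st
  -> R7 @ bar 6 tick 0 v(0,): E2->G3 leap 15st
  -> R7 @ bar 6 tick 0 v(1,): C3->E4 leap 16st

(1, 0, R2, (0, 1))
(3, 0, R4, (0, 1))
(4, 0, R7, (1,))
(6, 0, R7, (0,))
(6, 0, R7, (1,))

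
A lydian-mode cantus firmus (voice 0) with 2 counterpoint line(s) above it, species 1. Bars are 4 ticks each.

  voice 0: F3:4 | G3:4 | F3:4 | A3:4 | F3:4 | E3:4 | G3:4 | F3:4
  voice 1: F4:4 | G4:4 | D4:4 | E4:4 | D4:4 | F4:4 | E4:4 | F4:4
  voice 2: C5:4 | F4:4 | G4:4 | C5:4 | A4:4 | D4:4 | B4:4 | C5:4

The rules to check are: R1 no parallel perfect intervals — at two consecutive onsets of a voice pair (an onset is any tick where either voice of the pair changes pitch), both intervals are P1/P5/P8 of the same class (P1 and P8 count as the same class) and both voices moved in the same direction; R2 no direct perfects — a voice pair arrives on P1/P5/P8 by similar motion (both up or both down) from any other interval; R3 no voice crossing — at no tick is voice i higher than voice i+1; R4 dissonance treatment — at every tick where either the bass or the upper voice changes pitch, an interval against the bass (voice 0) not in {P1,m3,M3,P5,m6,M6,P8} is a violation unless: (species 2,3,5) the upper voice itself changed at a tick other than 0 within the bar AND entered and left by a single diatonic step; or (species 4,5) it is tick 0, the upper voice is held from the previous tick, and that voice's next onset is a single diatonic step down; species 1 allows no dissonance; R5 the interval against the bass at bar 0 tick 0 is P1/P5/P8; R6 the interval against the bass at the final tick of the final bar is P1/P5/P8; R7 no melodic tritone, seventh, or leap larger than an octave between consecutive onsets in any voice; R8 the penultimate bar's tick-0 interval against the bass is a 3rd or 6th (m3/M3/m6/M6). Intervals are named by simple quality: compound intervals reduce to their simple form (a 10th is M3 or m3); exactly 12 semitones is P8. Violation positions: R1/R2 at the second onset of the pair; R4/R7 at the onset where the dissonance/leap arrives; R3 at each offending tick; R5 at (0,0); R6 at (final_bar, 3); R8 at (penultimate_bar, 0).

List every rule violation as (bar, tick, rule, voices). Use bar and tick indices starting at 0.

bar 0: v0=F3 v1=F4 v2=C5 downbeat P5
bar 1: v0=G3 v1=G4 v2=F4 downbeat m7
bar 2: v0=F3 v1=D4 v2=G4 downbeat M2
bar 3: v0=A3 v1=E4 v2=C5 downbeat m3
bar 4: v0=F3 v1=D4 v2=A4 downbeat M3
bar 5: v0=E3 v1=F4 v2=D4 downbeat m7
bar 6: v0=G3 v1=E4 v2=B4 downbeat M3
bar 7: v0=F3 v1=F4 v2=C5 downbeat P5
  -> R1 @ bar 1 tick 0 v(0, 1): F3/F4 P8 -> G3/G4 P8 similar
  -> R3 @ bar 1 tick 0 v(1, 2): G4 above F4
  -> R4 @ bar 1 tick 0 v(0, 2): G3/F4 m7 untreated
  -> R3 @ bar 1 tick 1 v(1, 2): G4 above F4
  -> R3 @ bar 1 tick 2 v(1, 2): G4 above F4
  -> R3 @ bar 1 tick 3 v(1, 2): G4 above F4
  -> R4 @ bar 2 tick 0 v(0, 2): F3/G4 M2 untreated
  -> R2 @ bar 3 tick 0 v(0, 1): F3/D4 M6 -> A3/E4 P5 similar
  -> R2 @ bar 4 tick 0 v(1, 2): E4/C5 m6 -> D4/A4 P5 similar
  -> R3 @ bar 5 tick 0 v(1, 2): F4 above D4
  -> R4 @ bar 5 tick 0 v(0, 1): E3/F4 m2 untreated
  -> R4 @ bar 5 tick 0 v(0, 2): E3/D4 m7 untreated
  -> R3 @ bar 5 tick 1 v(1, 2): F4 above D4
  -> R3 @ bar 5 tick 2 v(1, 2): F4 above D4
  -> R3 @ bar 5 tick 3 v(1, 2): F4 above D4
  -> R1 @ bar 7 tick 0 v(1, 2): E4/B4 P5 -> F4/C5 P5 similar

(1, 0, R1, (0, 1))
(1, 0, R3, (1, 2))
(1, 0, R4, (0, 2))
(1, 1, R3, (1, 2))
(1, 2, R3, (1, 2))
(1, 3, R3, (1, 2))
(2, 0, R4, (0, 2))
(3, 0, R2, (0, 1))
(4, 0, R2, (1, 2))
(5, 0, R3, (1, 2))
(5, 0, R4, (0, 1))
(5, 0, R4, (0, 2))
(5, 1, R3, (1, 2))
(5, 2, R3, (1, 2))
(5, 3, R3, (1, 2))
(7, 0, R1, (1, 2))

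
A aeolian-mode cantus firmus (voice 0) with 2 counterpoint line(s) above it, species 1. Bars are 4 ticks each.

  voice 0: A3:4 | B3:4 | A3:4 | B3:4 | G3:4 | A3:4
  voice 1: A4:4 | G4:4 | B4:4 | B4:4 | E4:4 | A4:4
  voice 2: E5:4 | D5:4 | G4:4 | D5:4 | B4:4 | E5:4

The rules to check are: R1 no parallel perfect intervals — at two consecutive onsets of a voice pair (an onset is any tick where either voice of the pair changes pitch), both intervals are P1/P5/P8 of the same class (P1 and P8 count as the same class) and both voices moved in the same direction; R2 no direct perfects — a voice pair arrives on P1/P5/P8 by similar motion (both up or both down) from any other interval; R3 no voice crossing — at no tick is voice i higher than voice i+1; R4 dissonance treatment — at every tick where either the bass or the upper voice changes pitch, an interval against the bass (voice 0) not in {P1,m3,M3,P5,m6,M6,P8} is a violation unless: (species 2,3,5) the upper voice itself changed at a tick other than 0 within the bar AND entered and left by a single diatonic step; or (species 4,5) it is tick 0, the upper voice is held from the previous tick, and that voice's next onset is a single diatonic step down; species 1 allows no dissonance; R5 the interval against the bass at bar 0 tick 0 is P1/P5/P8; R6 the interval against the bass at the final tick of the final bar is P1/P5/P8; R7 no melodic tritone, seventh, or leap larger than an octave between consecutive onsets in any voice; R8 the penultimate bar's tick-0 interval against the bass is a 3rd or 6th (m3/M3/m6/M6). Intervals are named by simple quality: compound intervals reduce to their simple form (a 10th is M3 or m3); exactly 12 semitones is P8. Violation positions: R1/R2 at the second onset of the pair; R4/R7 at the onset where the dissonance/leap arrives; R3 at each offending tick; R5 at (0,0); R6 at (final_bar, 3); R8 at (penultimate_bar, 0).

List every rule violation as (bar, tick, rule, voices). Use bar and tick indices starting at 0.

bar 0: v0=A3 v1=A4 v2=E5 downbeat P5
bar 1: v0=B3 v1=G4 v2=D5 downbeat m3
bar 2: v0=A3 v1=B4 v2=G4 downbeat m7
bar 3: v0=B3 v1=B4 v2=D5 downbeat m3
bar 4: v0=G3 v1=E4 v2=B4 downbeat M3
bar 5: v0=A3 v1=A4 v2=E5 downbeat P5
  -> R1 @ bar 1 tick 0 v(1, 2): A4/E5 P5 -> G4/D5 P5 similar
  -> R3 @ bar 2 tick 0 v(1, 2): B4 above G4
  -> R4 @ bar 2 tick 0 v(0, 1): A3/B4 M2 untreated
  -> R4 @ bar 2 tick 0 v(0, 2): A3/G4 m7 untreated
  -> R3 @ bar 2 tick 1 v(1, 2): B4 above G4
  -> R3 @ bar 2 tick 2 v(1, 2): B4 above G4
  -> R3 @ bar 2 tick 3 v(1, 2): B4 above G4
  -> R2 @ bar 4 tick 0 v(1, 2): B4/D5 m3 -> E4/B4 P5 similar
  -> R1 @ bar 5 tick 0 v(1, 2): E4/B4 P5 -> A4/E5 P5 similar
  -> R2 @ bar 5 tick 0 v(0, 1): G3/E4 M6 -> A3/A4 P8 similar
  -> R2 @ bar 5 tick 0 v(0, 2): G3/B4 M3 -> A3/E5 P5 similar

(1, 0, R1, (1, 2))
(2, 0, R3, (1, 2))
(2, 0, R4, (0, 1))
(2, 0, R4, (0, 2))
(2, 1, R3, (1, 2))
(2, 2, R3, (1, 2))
(2, 3, R3, (1, 2))
(4, 0, R2, (1, 2))
(5, 0, R1, (1, 2))
(5, 0, R2, (0, 1))
(5, 0, R2, (0, 2))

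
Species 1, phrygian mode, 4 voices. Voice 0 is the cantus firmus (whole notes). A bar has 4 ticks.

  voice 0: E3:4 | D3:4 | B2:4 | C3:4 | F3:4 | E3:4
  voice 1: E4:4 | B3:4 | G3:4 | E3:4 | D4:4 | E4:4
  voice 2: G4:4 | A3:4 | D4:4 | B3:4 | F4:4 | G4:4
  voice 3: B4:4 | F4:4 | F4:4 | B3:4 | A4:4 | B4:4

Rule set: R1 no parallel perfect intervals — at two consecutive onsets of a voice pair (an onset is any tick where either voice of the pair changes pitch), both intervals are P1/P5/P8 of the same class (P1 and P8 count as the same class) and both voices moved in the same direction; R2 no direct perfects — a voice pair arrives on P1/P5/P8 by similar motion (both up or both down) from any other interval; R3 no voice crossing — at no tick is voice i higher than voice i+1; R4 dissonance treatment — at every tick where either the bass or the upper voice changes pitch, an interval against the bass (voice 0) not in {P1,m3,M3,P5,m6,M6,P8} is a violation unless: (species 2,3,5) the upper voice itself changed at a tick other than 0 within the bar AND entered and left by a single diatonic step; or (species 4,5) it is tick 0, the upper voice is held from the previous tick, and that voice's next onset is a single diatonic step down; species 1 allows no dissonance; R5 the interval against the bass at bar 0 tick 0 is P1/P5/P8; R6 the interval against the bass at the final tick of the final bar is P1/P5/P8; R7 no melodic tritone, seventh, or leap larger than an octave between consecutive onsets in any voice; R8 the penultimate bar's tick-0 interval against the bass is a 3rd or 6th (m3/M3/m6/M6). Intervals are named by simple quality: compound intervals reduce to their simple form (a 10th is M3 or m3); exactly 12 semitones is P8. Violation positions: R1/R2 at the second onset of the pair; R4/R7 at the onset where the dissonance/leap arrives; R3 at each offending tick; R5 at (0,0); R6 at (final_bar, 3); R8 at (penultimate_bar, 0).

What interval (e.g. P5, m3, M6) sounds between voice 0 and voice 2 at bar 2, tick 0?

m3

voice 0=B2 voice 2=D4 -> m3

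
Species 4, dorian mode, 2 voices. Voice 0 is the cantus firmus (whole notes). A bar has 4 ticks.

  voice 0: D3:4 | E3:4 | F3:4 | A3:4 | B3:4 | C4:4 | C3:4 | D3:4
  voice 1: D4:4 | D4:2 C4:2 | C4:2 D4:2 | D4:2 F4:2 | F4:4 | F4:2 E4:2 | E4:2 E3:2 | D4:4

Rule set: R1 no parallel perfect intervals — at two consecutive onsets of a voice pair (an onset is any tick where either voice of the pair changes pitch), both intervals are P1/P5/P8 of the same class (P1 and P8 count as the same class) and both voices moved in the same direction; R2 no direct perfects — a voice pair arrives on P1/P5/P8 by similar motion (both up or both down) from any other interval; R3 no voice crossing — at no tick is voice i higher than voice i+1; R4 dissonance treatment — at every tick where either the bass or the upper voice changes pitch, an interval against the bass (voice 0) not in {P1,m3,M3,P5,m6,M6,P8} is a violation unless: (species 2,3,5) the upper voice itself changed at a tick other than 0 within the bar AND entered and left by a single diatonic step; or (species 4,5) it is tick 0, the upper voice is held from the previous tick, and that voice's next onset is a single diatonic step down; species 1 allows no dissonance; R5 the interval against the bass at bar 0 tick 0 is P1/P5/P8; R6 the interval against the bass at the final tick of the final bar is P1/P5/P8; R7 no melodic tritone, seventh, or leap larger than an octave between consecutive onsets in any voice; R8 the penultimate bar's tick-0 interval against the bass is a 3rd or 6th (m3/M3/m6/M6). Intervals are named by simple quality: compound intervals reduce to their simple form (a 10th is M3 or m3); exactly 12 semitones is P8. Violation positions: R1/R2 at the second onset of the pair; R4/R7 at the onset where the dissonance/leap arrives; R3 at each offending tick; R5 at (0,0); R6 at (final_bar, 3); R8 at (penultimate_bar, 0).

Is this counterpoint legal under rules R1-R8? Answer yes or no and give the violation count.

bar 0: v0=D3 v1=D4 (P8)
bar 1: v0=E3 v1=D4 (m7)
bar 2: v0=F3 v1=C4 (P5)
bar 3: v0=A3 v1=D4 (P4)
bar 4: v0=B3 v1=F4 (TT)
bar 5: v0=C4 v1=F4 (P4)
bar 6: v0=C3 v1=E4 (M3)
bar 7: v0=D3 v1=D4 (P8)
  R4 @ bar3.0: A3/D4 P4 untreated
  R2 @ bar7.0: C3/E3 M3 -> D3/D4 P8 similar
  R7 @ bar7.0: E3->D4 leap 10st

No (3 violations)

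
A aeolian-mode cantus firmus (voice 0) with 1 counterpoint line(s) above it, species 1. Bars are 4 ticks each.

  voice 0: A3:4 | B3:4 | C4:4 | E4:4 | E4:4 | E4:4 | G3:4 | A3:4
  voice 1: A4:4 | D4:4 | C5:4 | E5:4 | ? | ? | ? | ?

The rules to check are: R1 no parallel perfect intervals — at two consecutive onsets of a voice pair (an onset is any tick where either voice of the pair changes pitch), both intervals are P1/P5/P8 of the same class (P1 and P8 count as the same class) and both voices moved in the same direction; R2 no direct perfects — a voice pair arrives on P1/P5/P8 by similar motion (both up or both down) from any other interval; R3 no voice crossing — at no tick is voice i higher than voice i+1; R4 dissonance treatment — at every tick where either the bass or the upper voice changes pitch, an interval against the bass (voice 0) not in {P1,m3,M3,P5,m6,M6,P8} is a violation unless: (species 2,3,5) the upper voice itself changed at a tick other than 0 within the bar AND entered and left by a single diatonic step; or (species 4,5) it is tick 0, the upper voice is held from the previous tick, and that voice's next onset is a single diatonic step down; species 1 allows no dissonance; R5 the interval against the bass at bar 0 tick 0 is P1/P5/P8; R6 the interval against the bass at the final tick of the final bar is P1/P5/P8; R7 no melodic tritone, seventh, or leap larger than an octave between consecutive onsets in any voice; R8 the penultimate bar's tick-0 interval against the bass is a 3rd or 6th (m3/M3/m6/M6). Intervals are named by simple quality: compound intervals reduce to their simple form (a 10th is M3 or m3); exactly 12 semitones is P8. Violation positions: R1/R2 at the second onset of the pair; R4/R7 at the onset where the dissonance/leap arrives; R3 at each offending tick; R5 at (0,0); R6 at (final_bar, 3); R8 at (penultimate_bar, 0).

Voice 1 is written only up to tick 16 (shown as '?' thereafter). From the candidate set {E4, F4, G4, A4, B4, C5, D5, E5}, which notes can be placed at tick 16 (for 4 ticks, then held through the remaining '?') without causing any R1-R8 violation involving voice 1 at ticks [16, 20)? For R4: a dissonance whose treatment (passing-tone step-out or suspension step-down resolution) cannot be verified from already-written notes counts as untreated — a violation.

{B4, C5, E4, E5, G4}

E4: legal
F4: violates R4,R7
G4: legal
A4: violates R4
B4: legal
C5: legal
D5: violates R4
E5: legal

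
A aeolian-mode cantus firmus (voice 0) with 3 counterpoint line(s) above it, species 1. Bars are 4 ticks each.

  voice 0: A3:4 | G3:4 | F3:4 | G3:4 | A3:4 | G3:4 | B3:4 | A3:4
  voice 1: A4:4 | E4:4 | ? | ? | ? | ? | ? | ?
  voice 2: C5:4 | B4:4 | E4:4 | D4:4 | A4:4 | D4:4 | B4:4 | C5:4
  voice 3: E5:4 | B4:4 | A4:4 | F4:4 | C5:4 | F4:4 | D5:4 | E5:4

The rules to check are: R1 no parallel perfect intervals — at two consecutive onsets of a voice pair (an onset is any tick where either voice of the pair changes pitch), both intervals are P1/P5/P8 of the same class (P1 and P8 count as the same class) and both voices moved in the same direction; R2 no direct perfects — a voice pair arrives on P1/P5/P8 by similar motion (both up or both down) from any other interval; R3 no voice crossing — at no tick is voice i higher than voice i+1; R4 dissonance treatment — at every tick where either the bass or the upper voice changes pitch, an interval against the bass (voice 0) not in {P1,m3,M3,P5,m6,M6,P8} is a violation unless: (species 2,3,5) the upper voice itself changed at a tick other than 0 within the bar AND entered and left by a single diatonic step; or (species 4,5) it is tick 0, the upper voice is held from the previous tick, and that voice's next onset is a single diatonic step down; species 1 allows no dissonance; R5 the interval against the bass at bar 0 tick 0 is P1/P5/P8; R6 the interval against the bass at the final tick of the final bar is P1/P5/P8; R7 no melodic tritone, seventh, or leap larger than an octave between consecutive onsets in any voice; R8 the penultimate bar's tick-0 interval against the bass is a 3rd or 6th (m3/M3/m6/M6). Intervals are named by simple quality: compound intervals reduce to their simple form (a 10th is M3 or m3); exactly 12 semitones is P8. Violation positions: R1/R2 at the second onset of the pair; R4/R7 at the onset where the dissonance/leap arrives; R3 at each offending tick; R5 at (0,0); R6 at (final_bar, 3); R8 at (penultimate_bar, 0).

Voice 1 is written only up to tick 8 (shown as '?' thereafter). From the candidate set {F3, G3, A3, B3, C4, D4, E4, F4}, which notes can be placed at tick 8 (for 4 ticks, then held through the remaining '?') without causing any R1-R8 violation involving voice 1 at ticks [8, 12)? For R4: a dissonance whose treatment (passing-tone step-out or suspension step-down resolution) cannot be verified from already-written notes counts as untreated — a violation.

F3: violates R2,R7
G3: violates R4
A3: violates R1,R2
B3: violates R4
C4: violates R2
D4: violates R1
E4: violates R4
F4: violates R3

{}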